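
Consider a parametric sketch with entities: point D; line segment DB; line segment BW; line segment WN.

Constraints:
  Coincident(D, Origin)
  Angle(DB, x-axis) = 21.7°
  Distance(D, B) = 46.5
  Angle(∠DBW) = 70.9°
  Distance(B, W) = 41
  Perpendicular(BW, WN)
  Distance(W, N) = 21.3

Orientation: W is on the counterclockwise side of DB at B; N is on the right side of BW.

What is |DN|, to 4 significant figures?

70.15

D is at the origin; DB runs at 21.7° with length 46.5, so B = 46.5·(cos 21.7°, sin 21.7°) = (43.20, 17.19). ∠DBW = 70.9°, so BW runs at 21.7° + (180° − 70.9°) = 130.8° from the x-axis; with |BW| = 41.0, W = B + 41.0·(cos 130.8°, sin 130.8°) = (16.41, 48.23). The perpendicularity gives WN at right angles to BW; with |WN| = 21.3 on the right of BW, N = W + 21.3·(0.7570, 0.6534) = (32.54, 62.15). Then |DN| = |N − D| = 70.15.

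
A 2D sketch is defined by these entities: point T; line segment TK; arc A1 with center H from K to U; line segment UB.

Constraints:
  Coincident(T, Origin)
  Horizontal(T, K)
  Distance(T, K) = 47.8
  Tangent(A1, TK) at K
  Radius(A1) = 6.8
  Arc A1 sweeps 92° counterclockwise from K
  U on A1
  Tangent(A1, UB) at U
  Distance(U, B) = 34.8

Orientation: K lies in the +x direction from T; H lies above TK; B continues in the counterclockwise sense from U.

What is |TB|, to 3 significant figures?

67.8

On A1, K sits at bearing -90° from H; a 92° counterclockwise sweep puts U at bearing 2°, so U = H + 6.8·(cos 2°, sin 2°) = (54.6, 7.04). Since A1 is tangent to UB there, HU ⟂ UB, so UB runs along (−sin 2°, cos 2°); with |UB| = 34.8, B = (53.4, 41.8). Then |TB| = |B − T| = 67.8.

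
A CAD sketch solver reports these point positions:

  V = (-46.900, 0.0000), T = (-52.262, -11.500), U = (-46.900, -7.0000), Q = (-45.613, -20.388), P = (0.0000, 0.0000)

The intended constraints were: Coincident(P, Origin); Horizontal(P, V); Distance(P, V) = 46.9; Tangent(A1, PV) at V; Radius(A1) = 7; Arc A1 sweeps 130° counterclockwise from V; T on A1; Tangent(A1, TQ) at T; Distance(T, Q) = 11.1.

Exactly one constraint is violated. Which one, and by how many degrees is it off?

Tangent(A1, TQ) at T — off by 3.20°.

P = (0.00, 0.00) ✓; P.y = 0.00, V.y = 0.00 ✓; |PV| = 46.90 ✓; ∠(UV, VP) = 90.00° ✓; |UV| = 7.000 ✓; bearing(U→T) − bearing(U→V) = 130.0° ✓; |UT| = 7.000 ✓; ∠(UT, TQ) = 93.20° ✗; |TQ| = 11.10 ✓.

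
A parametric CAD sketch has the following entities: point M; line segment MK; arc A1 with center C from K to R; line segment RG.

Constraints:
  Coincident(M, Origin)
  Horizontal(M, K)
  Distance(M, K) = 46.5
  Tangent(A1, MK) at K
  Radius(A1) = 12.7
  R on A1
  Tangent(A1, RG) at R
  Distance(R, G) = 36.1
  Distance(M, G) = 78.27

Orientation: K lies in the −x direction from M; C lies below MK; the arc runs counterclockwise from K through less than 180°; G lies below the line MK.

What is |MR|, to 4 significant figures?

60.30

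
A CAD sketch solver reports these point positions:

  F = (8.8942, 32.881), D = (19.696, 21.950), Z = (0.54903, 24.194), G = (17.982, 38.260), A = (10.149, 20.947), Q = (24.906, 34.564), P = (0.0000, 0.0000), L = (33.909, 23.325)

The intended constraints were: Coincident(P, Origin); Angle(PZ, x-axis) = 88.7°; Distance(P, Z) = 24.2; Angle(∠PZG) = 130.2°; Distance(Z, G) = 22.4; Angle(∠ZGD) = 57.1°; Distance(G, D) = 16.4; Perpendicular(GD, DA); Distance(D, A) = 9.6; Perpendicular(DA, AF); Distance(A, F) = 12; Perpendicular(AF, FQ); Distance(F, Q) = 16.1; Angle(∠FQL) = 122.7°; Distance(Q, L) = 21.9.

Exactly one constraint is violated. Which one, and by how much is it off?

Distance(Q, L) = 21.9 — off by 7.50.

P = (0.00, 0.00) ✓; PZ at 88.70° ✓; |PZ| = 24.20 ✓; ∠PZG = 130.2° ✓; |ZG| = 22.40 ✓; ∠ZGD = 57.10° ✓; |GD| = 16.40 ✓; ∠(GD, DA) = 90.00° ✓; |DA| = 9.600 ✓; ∠(DA, AF) = 90.00° ✓; |AF| = 12.00 ✓; ∠(AF, FQ) = 90.00° ✓; |FQ| = 16.10 ✓; ∠FQL = 122.7° ✓; |QL| = 14.40 ✗.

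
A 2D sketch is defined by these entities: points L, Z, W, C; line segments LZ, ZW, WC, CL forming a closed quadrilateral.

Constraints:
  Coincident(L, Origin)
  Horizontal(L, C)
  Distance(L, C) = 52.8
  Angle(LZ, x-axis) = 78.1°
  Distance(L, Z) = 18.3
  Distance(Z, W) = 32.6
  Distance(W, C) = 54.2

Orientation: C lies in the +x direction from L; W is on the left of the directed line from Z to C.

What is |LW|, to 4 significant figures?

49.99

L is at the origin; LC is horizontal with |LC| = 52.8 and C in +x, so C = (52.8, 0). LZ runs at 78.1° with |LZ| = 18.3, so Z = (3.774, 17.91). W is determined by |ZW| = 32.6 and |WC| = 54.2 together: it lies at the intersection of circle(Z, 32.6) and circle(C, 54.2). With |ZC| = 52.19, the foot of the radical line on ZC is 8.137 from Z and the perpendicular offset is √(32.6² − 8.137²) = 31.57. Taking the left-of-ZC solution: W = (22.25, 44.77).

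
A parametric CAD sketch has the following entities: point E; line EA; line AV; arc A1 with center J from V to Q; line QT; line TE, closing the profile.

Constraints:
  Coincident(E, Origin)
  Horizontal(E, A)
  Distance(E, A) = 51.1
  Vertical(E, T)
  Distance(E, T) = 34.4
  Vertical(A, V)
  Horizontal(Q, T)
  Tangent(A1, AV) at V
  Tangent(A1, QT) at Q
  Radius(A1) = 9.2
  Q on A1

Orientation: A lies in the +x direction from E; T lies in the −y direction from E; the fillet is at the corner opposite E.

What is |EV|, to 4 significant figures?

56.98

The virtual corner opposite E is at (51.10, -34.40). A1 meets AV tangentially, so JV is at right angles to AV and A1 meets QT tangentially, so JQ is at right angles to QT, with radius 9.2, so the center J sits 9.2 in from both sides at J = (41.90, -25.20). That places the tangent points at V = (51.10, -25.20) on AV and Q = (41.90, -34.40) on QT. Then |EV| = |V − E| = 56.98.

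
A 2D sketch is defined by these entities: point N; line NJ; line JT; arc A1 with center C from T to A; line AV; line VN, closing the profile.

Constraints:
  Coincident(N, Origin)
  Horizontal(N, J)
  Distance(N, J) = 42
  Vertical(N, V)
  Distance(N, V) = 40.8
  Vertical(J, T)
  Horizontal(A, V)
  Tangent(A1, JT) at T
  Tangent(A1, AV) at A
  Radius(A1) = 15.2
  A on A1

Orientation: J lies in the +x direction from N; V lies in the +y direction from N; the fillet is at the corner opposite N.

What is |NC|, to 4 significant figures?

37.06

N is at the origin; NJ is horizontal with |NJ| = 42.0 and J on the +x side, so J = (42.00, 0.000). N and V share the same x with |NV| = 40.8 and V on the +y side, so V = (0.000, 40.80). The virtual corner opposite N is at (42.00, 40.80). A1 meets JT tangentially, so CT is at right angles to JT and since A1 is tangent to AV there, CA ⟂ AV, with radius 15.2, so the center C sits 15.2 in from both sides at C = (26.80, 25.60). Then |NC| = |C − N| = 37.06.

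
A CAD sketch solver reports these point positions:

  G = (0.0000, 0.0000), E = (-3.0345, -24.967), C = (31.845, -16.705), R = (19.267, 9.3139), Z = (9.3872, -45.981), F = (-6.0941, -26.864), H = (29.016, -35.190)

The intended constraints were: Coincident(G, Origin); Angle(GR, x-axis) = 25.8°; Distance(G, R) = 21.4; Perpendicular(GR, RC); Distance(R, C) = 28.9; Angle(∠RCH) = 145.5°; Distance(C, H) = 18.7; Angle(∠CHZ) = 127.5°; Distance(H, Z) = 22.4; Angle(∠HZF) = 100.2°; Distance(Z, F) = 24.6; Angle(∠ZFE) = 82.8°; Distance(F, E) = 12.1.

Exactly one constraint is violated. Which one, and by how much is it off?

Distance(F, E) = 12.1 — off by 8.50.

G = (0.00, 0.00) ✓; GR at 25.80° ✓; |GR| = 21.40 ✓; ∠(GR, RC) = 90.00° ✓; |RC| = 28.90 ✓; ∠RCH = 145.5° ✓; |CH| = 18.70 ✓; ∠CHZ = 127.5° ✓; |HZ| = 22.40 ✓; ∠HZF = 100.2° ✓; |ZF| = 24.60 ✓; ∠ZFE = 82.80° ✓; |FE| = 3.600 ✗.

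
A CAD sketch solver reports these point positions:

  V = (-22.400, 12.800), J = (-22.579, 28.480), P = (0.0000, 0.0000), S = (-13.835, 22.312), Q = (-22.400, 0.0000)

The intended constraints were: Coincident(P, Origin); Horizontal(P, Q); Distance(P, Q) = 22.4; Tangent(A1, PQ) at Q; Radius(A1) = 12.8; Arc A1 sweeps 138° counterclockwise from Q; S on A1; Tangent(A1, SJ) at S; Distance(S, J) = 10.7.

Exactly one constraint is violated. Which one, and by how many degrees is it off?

Tangent(A1, SJ) at S — off by 6.80°.

P = (0.00, 0.00) ✓; P.y = 0.00, Q.y = 0.00 ✓; |PQ| = 22.40 ✓; ∠(VQ, QP) = 90.00° ✓; |VQ| = 12.80 ✓; bearing(V→S) − bearing(V→Q) = 138.0° ✓; |VS| = 12.80 ✓; ∠(VS, SJ) = 83.20° ✗; |SJ| = 10.70 ✓.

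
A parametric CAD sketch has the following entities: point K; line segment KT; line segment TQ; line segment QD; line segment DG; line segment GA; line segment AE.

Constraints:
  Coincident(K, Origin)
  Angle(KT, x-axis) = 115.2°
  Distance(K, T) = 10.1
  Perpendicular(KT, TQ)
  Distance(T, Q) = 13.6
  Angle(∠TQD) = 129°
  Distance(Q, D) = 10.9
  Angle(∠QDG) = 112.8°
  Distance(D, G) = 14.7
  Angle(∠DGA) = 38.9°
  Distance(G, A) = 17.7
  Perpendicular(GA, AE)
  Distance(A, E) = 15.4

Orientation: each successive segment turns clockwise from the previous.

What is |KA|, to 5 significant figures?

11.891

∠QDG = 112.8° gives DG at -93.000° from the x-axis; with |DG| = 14.7, G = (17.049, -4.4945). ∠DGA = 38.9° gives GA at 125.90° from the x-axis; with |GA| = 17.7, A = (6.6706, 9.8432). Then |KA| = |A − K| = 11.891.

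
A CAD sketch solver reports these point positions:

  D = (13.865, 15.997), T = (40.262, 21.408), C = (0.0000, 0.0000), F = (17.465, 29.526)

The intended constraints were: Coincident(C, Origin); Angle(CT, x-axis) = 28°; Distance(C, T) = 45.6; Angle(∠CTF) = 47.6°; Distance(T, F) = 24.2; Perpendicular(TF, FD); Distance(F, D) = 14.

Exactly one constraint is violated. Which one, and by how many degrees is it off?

Perpendicular(TF, FD) — off by 4.70°.

C = (0.00, 0.00) ✓; CT at 28.00° ✓; |CT| = 45.60 ✓; ∠CTF = 47.60° ✓; |TF| = 24.20 ✓; ∠(TF, FD) = 94.70° ✗; |FD| = 14.00 ✓.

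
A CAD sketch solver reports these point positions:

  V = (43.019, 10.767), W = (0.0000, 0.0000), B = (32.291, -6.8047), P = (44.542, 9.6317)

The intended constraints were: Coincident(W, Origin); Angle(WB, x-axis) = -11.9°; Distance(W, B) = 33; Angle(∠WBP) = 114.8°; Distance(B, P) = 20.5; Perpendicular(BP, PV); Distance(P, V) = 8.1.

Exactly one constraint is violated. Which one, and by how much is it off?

Distance(P, V) = 8.1 — off by 6.20.

W = (0.00, 0.00) ✓; WB at -11.90° ✓; |WB| = 33.00 ✓; ∠WBP = 114.8° ✓; |BP| = 20.50 ✓; ∠(BP, PV) = 90.00° ✓; |PV| = 1.900 ✗.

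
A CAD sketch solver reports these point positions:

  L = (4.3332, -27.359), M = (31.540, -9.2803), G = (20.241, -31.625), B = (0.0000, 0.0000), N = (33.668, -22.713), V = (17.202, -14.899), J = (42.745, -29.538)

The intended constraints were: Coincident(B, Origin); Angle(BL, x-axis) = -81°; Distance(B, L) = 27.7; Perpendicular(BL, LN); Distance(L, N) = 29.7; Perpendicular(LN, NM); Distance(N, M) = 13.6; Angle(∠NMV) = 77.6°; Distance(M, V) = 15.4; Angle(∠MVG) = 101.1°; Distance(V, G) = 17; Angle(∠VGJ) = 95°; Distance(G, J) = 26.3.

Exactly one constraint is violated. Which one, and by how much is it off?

Distance(G, J) = 26.3 — off by 3.70.

B = (0.00, 0.00) ✓; BL at -81.00° ✓; |BL| = 27.70 ✓; ∠(BL, LN) = 90.00° ✓; |LN| = 29.70 ✓; ∠(LN, NM) = 90.00° ✓; |NM| = 13.60 ✓; ∠NMV = 77.60° ✓; |MV| = 15.40 ✓; ∠MVG = 101.1° ✓; |VG| = 17.00 ✓; ∠VGJ = 95.00° ✓; |GJ| = 22.60 ✗.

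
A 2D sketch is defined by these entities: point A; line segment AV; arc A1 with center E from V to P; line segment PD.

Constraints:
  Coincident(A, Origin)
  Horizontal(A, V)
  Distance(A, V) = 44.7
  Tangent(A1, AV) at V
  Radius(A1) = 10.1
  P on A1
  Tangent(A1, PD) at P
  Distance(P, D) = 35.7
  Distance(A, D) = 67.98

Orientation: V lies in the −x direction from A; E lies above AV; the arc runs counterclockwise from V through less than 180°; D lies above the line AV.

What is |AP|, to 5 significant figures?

38.055

Checks: |AV| = 44.70 ✓; |EP| = 10.10 ✓; ∠(EP, PD) = 90.00° ✓; |PD| = 35.70 ✓; |AD| = 67.98 ✓.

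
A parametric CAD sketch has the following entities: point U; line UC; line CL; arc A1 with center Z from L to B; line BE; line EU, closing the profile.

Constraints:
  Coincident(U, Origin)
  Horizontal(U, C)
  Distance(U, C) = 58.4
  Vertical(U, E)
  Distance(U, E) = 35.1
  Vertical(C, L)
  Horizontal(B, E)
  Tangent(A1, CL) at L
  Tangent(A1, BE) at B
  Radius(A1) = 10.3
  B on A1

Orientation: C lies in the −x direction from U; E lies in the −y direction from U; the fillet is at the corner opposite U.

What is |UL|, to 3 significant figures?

63.4

The virtual corner opposite U is at (-58.4, -35.1). A1 meets CL tangentially, so ZL is at right angles to CL and since A1 is tangent to BE there, ZB ⟂ BE, with radius 10.3, so the center Z sits 10.3 in from both sides at Z = (-48.1, -24.8). That places the tangent points at L = (-58.4, -24.8) on CL and B = (-48.1, -35.1) on BE. Then |UL| = |L − U| = 63.4.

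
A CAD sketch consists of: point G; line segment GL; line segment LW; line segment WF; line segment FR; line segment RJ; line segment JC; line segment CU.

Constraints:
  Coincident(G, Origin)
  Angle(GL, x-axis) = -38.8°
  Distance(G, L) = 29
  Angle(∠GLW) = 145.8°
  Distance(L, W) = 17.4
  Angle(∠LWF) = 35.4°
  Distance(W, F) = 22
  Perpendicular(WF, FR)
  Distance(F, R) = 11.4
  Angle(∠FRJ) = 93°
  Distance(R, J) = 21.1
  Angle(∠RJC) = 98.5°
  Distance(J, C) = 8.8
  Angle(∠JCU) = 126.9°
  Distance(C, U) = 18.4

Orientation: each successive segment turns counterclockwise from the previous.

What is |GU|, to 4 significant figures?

37.86

G is at the origin; GL runs at -38.8° with length 29.0, so L = (22.60, -18.17). ∠GLW = 145.8° gives LW at -4.600° from the x-axis; with |LW| = 17.4, W = (39.94, -19.57). ∠LWF = 35.4° gives WF at 140.0° from the x-axis; with |WF| = 22.0, F = (23.09, -5.426). WF ⟂ FR, so FR runs at -130.0°; with |FR| = 11.4, R = (15.76, -14.16). ∠FRJ = 93.0° gives RJ at -43.00° from the x-axis; with |RJ| = 21.1, J = (31.20, -28.55). ∠RJC = 98.5° gives JC at 38.50° from the x-axis; with |JC| = 8.8, C = (38.08, -23.07). ∠JCU = 126.9° gives CU at 91.60° from the x-axis; with |CU| = 18.4, U = (37.57, -4.678). Then |GU| = |U − G| = 37.86.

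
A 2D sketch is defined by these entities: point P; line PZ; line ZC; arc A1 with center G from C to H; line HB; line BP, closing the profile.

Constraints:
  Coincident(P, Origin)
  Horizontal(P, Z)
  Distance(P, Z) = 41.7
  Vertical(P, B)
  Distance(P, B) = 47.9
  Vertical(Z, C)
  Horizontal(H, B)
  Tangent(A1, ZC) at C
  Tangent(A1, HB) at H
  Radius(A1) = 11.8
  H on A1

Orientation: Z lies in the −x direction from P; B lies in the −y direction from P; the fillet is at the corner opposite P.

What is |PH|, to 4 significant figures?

56.47

P is at the origin; PZ is horizontal with |PZ| = 41.7 and Z on the −x side, so Z = (-41.70, 0.000). PB is vertical with |PB| = 47.9 and B on the −y side, so B = (0.000, -47.90). The virtual corner opposite P is at (-41.70, -47.90). A1 meets ZC tangentially, so GC is at right angles to ZC and A1 meets HB tangentially, so GH is at right angles to HB, with radius 11.8, so the center G sits 11.8 in from both sides at G = (-29.90, -36.10). That places the tangent points at C = (-41.70, -36.10) on ZC and H = (-29.90, -47.90) on HB. Then |PH| = |H − P| = 56.47.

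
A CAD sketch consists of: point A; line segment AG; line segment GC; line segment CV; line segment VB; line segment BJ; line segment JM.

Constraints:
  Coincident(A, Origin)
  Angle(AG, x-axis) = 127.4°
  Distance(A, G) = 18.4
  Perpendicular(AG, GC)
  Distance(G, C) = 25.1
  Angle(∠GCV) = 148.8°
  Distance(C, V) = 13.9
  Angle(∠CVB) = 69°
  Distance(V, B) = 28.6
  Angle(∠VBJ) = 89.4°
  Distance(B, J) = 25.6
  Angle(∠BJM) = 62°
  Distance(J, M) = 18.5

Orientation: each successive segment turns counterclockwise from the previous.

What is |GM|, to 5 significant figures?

17.231

∠VBJ = 89.4° gives BJ at 90.200° from the x-axis; with |BJ| = 25.6, J = (-7.6774, 11.831). ∠BJM = 62.0° gives JM at -151.80° from the x-axis; with |JM| = 18.5, M = (-23.981, 3.0884). Then |GM| = |M − G| = 17.231.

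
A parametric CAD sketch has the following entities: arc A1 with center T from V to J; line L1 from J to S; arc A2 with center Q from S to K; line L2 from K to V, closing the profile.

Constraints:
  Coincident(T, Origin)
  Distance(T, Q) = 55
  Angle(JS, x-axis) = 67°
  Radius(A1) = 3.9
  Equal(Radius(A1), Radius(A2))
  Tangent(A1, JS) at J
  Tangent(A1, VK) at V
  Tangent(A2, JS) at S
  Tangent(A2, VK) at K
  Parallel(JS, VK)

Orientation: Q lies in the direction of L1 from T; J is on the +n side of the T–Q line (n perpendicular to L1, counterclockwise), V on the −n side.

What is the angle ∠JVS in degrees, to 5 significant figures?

81.928°

Tangency of A1 to both parallel lines with radius 3.9 puts J and V at T ± 3.9·n: J = (-3.5900, 1.5239), V = (3.5900, -1.5239). Equal radii place S and K the same way about Q: S = Q + 3.9·n = (17.900, 52.152), K = Q − 3.9·n = (25.080, 49.104). Then cos ∠JVS = VJ·VS / (|VJ||VS|), giving 81.928°.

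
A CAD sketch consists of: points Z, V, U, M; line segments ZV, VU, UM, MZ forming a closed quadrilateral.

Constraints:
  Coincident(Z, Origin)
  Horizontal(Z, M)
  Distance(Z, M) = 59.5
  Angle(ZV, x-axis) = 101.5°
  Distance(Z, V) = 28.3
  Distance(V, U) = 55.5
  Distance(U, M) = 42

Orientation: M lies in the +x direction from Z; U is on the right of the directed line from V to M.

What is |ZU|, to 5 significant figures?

30.207

Checks: |VU| = 55.50 ✓; |UM| = 42.00 ✓.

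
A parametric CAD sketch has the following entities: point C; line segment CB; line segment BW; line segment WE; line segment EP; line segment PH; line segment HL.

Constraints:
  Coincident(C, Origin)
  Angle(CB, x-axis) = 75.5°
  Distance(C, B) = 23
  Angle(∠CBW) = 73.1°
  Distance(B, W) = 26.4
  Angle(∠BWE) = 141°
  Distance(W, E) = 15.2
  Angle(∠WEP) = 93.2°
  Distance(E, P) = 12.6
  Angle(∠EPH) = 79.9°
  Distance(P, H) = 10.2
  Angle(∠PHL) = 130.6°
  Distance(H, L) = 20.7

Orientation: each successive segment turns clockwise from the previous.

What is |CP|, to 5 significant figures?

24.258

C is at the origin; CB runs at 75.5° with length 23.0, so B = (5.7587, 22.267). ∠CBW = 73.1° gives BW at -31.400° from the x-axis; with |BW| = 26.4, W = (28.292, 8.5127). ∠BWE = 141.0° gives WE at -70.400° from the x-axis; with |WE| = 15.2, E = (33.391, -5.8065). ∠WEP = 93.2° gives EP at -157.20° from the x-axis; with |EP| = 12.6, P = (21.776, -10.689). Then |CP| = |P − C| = 24.258.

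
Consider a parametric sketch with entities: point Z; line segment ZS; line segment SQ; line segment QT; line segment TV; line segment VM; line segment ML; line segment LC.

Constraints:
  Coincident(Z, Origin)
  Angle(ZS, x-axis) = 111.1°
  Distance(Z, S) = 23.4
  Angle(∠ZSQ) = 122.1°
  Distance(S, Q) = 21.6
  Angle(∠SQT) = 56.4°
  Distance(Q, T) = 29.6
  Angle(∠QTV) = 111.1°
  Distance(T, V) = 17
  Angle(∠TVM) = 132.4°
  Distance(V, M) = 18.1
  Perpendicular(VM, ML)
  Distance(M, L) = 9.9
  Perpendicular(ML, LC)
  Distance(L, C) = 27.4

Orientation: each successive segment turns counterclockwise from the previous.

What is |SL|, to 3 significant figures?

11.8

Z is at the origin; ZS runs at 111.1° with length 23.4, so S = (-8.42, 21.8). ∠ZSQ = 122.1° gives SQ at 169° from the x-axis; with |SQ| = 21.6, Q = (-29.6, 26.0). ∠SQT = 56.4° gives QT at -67.4° from the x-axis; with |QT| = 29.6, T = (-18.3, -1.37). ∠QTV = 111.1° gives TV at 1.50° from the x-axis; with |TV| = 17.0, V = (-1.26, -0.929). ∠TVM = 132.4° gives VM at 49.1° from the x-axis; with |VM| = 18.1, M = (10.6, 12.8). The perpendicularity gives ML at right angles to VM, so ML runs at 139°; with |ML| = 9.9, L = (3.11, 19.2). Then |SL| = |L − S| = 11.8.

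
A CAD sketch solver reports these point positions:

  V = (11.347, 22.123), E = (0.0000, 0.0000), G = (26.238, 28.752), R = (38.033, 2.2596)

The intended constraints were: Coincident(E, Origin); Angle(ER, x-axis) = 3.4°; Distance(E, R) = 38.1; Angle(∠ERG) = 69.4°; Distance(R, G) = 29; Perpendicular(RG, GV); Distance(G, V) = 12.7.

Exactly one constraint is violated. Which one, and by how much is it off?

Distance(G, V) = 12.7 — off by 3.60.

E = (0.00, 0.00) ✓; ER at 3.400° ✓; |ER| = 38.10 ✓; ∠ERG = 69.40° ✓; |RG| = 29.00 ✓; ∠(RG, GV) = 90.00° ✓; |GV| = 16.30 ✗.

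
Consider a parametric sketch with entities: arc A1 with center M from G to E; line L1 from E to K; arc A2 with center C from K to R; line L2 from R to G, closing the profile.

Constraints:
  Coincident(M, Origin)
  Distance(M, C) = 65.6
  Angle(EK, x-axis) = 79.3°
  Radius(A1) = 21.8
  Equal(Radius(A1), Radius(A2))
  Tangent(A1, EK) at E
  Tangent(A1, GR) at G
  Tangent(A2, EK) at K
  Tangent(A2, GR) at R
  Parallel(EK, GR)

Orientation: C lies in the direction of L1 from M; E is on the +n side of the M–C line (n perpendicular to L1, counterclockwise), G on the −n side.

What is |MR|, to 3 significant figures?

69.1

The slot axis is L1's direction at 79.3°, so u = (cos 79.3°, sin 79.3°) = (0.186, 0.983) and n = (−sin 79.3°, cos 79.3°) = (-0.983, 0.186). M is at the origin and C lies 65.6 along u from M, so C = 65.6·u = (12.2, 64.5). Tangency of A1 to both parallel lines with radius 21.8 puts E and G at M ± 21.8·n: E = (-21.4, 4.05), G = (21.4, -4.05). Equal radii place K and R the same way about C: K = C + 21.8·n = (-9.24, 68.5), R = C − 21.8·n = (33.6, 60.4). Then |MR| = |R − M| = 69.1.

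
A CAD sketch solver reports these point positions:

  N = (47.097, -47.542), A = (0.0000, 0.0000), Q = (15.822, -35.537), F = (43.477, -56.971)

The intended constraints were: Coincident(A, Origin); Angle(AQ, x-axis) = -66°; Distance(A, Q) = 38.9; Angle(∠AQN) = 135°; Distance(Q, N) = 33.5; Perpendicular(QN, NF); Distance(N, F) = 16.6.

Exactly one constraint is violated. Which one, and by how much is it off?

Distance(N, F) = 16.6 — off by 6.50.

A = (0.00, 0.00) ✓; AQ at -66.00° ✓; |AQ| = 38.90 ✓; ∠AQN = 135.0° ✓; |QN| = 33.50 ✓; ∠(QN, NF) = 90.00° ✓; |NF| = 10.10 ✗.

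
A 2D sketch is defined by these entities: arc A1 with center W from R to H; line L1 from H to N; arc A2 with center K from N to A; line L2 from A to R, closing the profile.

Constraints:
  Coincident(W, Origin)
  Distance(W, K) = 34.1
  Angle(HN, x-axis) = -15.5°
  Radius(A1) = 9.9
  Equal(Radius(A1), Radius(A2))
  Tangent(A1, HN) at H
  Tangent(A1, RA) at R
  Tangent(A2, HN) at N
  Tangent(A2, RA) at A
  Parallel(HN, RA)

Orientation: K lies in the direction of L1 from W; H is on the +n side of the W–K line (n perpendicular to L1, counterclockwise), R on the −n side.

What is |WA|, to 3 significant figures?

35.5

The slot axis is L1's direction at -15.5°, so u = (cos -15.5°, sin -15.5°) = (0.964, -0.267) and n = (−sin -15.5°, cos -15.5°) = (0.267, 0.964). W is at the origin and K lies 34.1 along u from W, so K = 34.1·u = (32.9, -9.11). Tangency of A1 to both parallel lines with radius 9.9 puts H and R at W ± 9.9·n: H = (2.65, 9.54), R = (-2.65, -9.54). Equal radii place N and A the same way about K: N = K + 9.9·n = (35.5, 0.427), A = K − 9.9·n = (30.2, -18.7). Then |WA| = |A − W| = 35.5.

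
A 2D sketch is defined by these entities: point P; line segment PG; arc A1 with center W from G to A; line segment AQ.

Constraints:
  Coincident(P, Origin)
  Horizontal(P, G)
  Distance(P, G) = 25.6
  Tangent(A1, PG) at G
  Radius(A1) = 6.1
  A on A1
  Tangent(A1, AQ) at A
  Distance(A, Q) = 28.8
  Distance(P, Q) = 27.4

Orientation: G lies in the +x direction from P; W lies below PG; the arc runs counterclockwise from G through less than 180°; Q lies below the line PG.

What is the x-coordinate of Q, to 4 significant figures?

4.837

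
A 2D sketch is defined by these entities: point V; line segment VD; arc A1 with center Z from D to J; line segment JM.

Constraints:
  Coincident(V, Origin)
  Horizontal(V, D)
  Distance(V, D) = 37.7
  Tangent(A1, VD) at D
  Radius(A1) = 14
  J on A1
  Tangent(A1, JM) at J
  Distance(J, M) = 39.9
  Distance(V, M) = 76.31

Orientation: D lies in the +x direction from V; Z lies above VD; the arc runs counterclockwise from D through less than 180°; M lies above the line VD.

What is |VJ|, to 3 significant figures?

53.2

Checks: |ZJ| = 14.00 ✓; ∠(ZJ, JM) = 90.00° ✓; |JM| = 39.90 ✓; |VM| = 76.31 ✓.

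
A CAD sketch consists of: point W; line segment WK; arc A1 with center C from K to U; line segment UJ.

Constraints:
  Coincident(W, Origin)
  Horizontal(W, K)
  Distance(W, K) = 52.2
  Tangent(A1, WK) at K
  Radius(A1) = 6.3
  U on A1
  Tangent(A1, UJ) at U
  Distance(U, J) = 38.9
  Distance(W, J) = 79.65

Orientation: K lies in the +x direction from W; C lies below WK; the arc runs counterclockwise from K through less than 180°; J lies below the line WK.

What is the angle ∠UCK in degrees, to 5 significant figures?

121.60°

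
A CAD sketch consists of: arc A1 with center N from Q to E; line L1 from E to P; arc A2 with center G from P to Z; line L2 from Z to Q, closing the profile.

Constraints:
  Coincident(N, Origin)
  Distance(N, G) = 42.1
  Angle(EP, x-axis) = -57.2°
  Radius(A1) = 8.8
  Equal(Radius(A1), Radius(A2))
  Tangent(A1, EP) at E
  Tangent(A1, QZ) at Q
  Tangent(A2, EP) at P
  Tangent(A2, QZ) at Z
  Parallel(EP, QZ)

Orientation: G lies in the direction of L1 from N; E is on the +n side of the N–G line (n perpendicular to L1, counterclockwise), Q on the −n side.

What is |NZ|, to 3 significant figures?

43.0

The slot axis is L1's direction at -57.2°, so u = (cos -57.2°, sin -57.2°) = (0.542, -0.841) and n = (−sin -57.2°, cos -57.2°) = (0.841, 0.542). N is at the origin and G lies 42.1 along u from N, so G = 42.1·u = (22.8, -35.4). Tangency of A1 to both parallel lines with radius 8.8 puts E and Q at N ± 8.8·n: E = (7.40, 4.77), Q = (-7.40, -4.77). Equal radii place P and Z the same way about G: P = G + 8.8·n = (30.2, -30.6), Z = G − 8.8·n = (15.4, -40.2). Then |NZ| = |Z − N| = 43.0.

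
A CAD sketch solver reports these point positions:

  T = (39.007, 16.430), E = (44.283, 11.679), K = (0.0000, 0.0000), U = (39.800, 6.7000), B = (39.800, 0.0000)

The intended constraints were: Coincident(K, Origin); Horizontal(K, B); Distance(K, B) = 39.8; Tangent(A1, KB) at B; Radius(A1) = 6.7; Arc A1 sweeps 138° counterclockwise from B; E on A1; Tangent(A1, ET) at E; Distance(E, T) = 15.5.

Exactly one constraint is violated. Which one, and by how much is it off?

Distance(E, T) = 15.5 — off by 8.40.

K = (0.00, 0.00) ✓; K.y = 0.00, B.y = 0.00 ✓; |KB| = 39.80 ✓; ∠(UB, BK) = 90.00° ✓; |UB| = 6.700 ✓; bearing(U→E) − bearing(U→B) = 138.0° ✓; |UE| = 6.700 ✓; ∠(UE, ET) = 90.00° ✓; |ET| = 7.100 ✗.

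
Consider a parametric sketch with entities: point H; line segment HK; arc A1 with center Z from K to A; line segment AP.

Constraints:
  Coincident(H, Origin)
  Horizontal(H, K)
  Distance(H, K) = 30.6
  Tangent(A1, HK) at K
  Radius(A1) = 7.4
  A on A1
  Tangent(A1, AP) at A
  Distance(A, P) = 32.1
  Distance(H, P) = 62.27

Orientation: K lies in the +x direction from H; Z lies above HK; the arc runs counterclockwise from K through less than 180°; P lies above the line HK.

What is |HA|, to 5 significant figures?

36.904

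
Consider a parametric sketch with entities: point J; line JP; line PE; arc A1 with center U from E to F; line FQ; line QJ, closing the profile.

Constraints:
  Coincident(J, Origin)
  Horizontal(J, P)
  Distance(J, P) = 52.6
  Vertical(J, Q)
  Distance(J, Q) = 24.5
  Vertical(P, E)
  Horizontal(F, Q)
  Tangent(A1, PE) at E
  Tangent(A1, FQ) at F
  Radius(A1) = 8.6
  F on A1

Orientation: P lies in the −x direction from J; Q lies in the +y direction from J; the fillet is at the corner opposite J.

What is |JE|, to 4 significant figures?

54.95

J is at the origin; JP is horizontal with |JP| = 52.6 and P on the −x side, so P = (-52.60, 0.000). J and Q share the same x with |JQ| = 24.5 and Q on the +y side, so Q = (0.000, 24.50). The virtual corner opposite J is at (-52.60, 24.50). The tangent condition forces UE to be normal to PE and since A1 is tangent to FQ there, UF ⟂ FQ, with radius 8.6, so the center U sits 8.6 in from both sides at U = (-44.00, 15.90). That places the tangent points at E = (-52.60, 15.90) on PE and F = (-44.00, 24.50) on FQ. Then |JE| = |E − J| = 54.95.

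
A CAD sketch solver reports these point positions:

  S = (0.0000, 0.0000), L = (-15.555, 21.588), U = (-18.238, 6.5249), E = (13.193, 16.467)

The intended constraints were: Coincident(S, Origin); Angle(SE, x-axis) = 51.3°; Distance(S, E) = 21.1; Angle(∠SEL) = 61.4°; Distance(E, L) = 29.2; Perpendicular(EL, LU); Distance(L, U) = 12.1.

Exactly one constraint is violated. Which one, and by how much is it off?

Distance(L, U) = 12.1 — off by 3.20.

S = (0.00, 0.00) ✓; SE at 51.30° ✓; |SE| = 21.10 ✓; ∠SEL = 61.40° ✓; |EL| = 29.20 ✓; ∠(EL, LU) = 90.00° ✓; |LU| = 15.30 ✗.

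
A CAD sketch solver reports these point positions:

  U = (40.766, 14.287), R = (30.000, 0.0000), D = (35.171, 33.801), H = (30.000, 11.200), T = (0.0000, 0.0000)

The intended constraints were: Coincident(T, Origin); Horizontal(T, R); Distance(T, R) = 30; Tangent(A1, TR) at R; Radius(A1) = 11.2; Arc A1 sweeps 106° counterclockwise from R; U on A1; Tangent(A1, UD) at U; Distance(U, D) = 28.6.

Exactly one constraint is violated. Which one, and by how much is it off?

Distance(U, D) = 28.6 — off by 8.30.

T = (0.00, 0.00) ✓; T.y = 0.00, R.y = 0.00 ✓; |TR| = 30.00 ✓; ∠(HR, RT) = 90.00° ✓; |HR| = 11.20 ✓; bearing(H→U) − bearing(H→R) = 106.0° ✓; |HU| = 11.20 ✓; ∠(HU, UD) = 90.00° ✓; |UD| = 20.30 ✗.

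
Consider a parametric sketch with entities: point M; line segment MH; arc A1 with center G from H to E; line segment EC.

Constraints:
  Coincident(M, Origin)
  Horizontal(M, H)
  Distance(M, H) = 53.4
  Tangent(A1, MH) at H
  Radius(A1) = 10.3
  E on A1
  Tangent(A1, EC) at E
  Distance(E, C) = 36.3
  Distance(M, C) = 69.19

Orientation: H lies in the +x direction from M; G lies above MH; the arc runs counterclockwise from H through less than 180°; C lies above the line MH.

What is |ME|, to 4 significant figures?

64.55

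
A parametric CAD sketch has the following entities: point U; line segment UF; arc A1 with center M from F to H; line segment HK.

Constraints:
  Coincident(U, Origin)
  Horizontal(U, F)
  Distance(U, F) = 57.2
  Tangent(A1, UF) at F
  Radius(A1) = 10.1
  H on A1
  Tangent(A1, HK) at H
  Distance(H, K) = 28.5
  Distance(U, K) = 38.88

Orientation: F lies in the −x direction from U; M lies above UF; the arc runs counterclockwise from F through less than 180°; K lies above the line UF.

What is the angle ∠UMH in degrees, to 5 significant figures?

32.712°

Checks: U.y = 0.00, F.y = 0.00 ✓; |MH| = 10.10 ✓; ∠(MH, HK) = 90.00° ✓; |HK| = 28.50 ✓; |UK| = 38.88 ✓.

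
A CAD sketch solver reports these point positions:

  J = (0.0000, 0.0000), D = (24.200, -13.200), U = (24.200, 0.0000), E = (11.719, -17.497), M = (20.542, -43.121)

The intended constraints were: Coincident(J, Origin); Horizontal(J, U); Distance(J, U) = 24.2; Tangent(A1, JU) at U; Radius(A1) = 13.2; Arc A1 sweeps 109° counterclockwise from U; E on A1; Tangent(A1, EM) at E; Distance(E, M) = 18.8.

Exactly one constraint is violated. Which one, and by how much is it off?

Distance(E, M) = 18.8 — off by 8.30.

J = (0.00, 0.00) ✓; J.y = 0.00, U.y = 0.00 ✓; |JU| = 24.20 ✓; ∠(DU, UJ) = 90.00° ✓; |DU| = 13.20 ✓; bearing(D→E) − bearing(D→U) = 109.0° ✓; |DE| = 13.20 ✓; ∠(DE, EM) = 90.00° ✓; |EM| = 27.10 ✗.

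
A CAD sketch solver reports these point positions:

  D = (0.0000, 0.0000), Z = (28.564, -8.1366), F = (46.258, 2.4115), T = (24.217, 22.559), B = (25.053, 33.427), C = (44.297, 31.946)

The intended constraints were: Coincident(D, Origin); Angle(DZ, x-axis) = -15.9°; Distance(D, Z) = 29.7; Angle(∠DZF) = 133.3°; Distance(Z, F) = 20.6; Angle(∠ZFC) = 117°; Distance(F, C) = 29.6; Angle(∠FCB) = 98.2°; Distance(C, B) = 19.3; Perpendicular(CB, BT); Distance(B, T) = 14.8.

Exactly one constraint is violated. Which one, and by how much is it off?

Distance(B, T) = 14.8 — off by 3.90.

D = (0.00, 0.00) ✓; DZ at -15.90° ✓; |DZ| = 29.70 ✓; ∠DZF = 133.3° ✓; |ZF| = 20.60 ✓; ∠ZFC = 117.0° ✓; |FC| = 29.60 ✓; ∠FCB = 98.20° ✓; |CB| = 19.30 ✓; ∠(CB, BT) = 90.00° ✓; |BT| = 10.90 ✗.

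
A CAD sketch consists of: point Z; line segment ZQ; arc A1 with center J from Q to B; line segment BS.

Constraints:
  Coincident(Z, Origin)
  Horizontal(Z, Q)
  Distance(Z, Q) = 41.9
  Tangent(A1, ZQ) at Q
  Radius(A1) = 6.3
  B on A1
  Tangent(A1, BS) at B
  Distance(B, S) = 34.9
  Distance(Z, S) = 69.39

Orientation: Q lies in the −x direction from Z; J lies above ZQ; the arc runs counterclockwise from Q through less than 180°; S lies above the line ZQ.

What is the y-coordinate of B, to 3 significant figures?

10.1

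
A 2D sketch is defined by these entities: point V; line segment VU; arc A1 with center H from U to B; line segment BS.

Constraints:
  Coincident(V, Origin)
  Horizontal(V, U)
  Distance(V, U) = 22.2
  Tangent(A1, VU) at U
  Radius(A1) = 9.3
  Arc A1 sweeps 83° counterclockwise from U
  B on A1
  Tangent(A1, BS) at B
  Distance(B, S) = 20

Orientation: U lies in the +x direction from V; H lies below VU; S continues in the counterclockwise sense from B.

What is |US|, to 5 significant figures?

30.350

On A1, U sits at bearing 90° from H; an 83° counterclockwise sweep puts B at bearing 173°, so B = H + 9.3·(cos 173°, sin 173°) = (12.969, -8.1666). Tangency of A1 to BS means the radius HB is perpendicular to BS, so BS runs along (−sin 173°, cos 173°); with |BS| = 20.0, S = (10.532, -28.018). Then |US| = |S − U| = 30.350.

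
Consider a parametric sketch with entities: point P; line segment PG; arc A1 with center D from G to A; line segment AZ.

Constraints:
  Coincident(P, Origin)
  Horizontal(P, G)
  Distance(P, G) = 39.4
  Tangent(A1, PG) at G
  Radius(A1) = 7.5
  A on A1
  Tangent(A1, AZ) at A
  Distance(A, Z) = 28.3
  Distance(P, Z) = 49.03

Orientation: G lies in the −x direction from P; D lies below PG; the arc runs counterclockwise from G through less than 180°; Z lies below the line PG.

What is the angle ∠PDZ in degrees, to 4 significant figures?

88.49°

P is at the origin; PG is horizontal with |PG| = 39.4 and G on the −x side, so G = (-39.40, 0.000). The tangent condition forces DG to be normal to PG, so D = G + (0, -7.5) = (-39.40, -7.500). Since DA ⟂ AZ (tangency), |DZ| = √(7.5² + 28.3²) = 29.28 regardless of where A sits on A1. So Z lies on both circle(P, 49.03) and circle(D, 29.28); the below-PG intersection is Z = (-33.17, -36.11). A is the foot of the tangent from Z: A = (-46.07, -10.92).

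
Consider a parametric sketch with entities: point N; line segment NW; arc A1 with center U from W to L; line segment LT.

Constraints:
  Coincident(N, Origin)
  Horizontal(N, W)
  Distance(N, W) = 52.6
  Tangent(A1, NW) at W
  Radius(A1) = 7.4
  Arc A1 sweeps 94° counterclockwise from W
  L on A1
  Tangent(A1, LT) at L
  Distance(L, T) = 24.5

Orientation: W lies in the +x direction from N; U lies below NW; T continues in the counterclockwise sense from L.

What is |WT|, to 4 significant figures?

32.85

N is at the origin; NW is horizontal with |NW| = 52.6 and W on the +x side, so W = (52.60, 0.000). Since A1 is tangent to NW there, UW ⟂ NW, so U = W + (0, -7.4) = (52.60, -7.400). On A1, W sits at bearing 90° from U; a 94° counterclockwise sweep puts L at bearing 184°, so L = U + 7.4·(cos 184°, sin 184°) = (45.22, -7.916). Since A1 is tangent to LT there, UL ⟂ LT, so LT runs along (−sin 184°, cos 184°); with |LT| = 24.5, T = (46.93, -32.36). Then |WT| = |T − W| = 32.85.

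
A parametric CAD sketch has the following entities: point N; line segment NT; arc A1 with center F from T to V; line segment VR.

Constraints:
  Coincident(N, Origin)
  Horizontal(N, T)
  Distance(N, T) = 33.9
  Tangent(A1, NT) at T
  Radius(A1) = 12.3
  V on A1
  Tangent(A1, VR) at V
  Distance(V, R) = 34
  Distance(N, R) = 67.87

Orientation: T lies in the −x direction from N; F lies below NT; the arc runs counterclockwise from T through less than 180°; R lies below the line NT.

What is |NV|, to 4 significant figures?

47.11

N is at the origin; N and T share the same y with |NT| = 33.9 and T on the −x side, so T = (-33.90, 0.000). Since A1 is tangent to NT there, FT ⟂ NT, so F = T + (0, -12.3) = (-33.90, -12.30). Since FV ⟂ VR (tangency), |FR| = √(12.3² + 34.0²) = 36.16 regardless of where V sits on A1. So R lies on both circle(N, 67.87) and circle(F, 36.16); the below-NT intersection is R = (-52.03, -43.58). V is the foot of the tangent from R: V = (-46.01, -10.12).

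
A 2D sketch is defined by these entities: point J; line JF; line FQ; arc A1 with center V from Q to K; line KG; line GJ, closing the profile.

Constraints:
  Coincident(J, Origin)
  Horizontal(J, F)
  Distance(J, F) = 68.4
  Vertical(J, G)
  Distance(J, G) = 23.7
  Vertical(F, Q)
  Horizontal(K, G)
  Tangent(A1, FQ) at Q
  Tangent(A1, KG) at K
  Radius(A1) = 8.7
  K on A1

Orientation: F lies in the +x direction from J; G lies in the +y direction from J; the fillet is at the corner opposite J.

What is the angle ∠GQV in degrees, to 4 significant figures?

7.249°

J is at the origin; JF is horizontal with |JF| = 68.4 and F on the +x side, so F = (68.40, 0.000). J and G share the same x with |JG| = 23.7 and G on the +y side, so G = (0.000, 23.70). The virtual corner opposite J is at (68.40, 23.70). Tangency of A1 to FQ means the radius VQ is perpendicular to FQ and since A1 is tangent to KG there, VK ⟂ KG, with radius 8.7, so the center V sits 8.7 in from both sides at V = (59.70, 15.00). That places the tangent points at Q = (68.40, 15.00) on FQ and K = (59.70, 23.70) on KG. Then cos ∠GQV = QG·QV / (|QG||QV|), giving 7.249°.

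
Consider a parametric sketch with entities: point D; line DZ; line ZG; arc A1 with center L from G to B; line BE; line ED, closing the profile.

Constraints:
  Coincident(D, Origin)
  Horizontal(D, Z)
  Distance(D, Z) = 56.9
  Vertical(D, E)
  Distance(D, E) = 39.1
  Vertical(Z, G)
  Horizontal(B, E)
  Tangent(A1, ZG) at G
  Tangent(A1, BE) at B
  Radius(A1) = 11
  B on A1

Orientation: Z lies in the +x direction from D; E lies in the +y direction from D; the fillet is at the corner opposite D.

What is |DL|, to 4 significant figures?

53.82

D is at the origin; DZ is horizontal with |DZ| = 56.9 and Z on the +x side, so Z = (56.90, 0.000). D and E share the same x with |DE| = 39.1 and E on the +y side, so E = (0.000, 39.10). The virtual corner opposite D is at (56.90, 39.10). The tangent condition forces LG to be normal to ZG and since A1 is tangent to BE there, LB ⟂ BE, with radius 11.0, so the center L sits 11.0 in from both sides at L = (45.90, 28.10). Then |DL| = |L − D| = 53.82.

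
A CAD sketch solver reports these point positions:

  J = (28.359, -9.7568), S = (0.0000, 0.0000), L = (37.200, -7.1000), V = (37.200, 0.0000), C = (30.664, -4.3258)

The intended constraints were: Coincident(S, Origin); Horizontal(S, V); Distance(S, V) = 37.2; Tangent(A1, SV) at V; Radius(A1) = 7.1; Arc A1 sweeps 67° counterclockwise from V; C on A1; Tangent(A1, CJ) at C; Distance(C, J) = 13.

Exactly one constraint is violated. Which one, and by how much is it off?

Distance(C, J) = 13 — off by 7.10.

S = (0.00, 0.00) ✓; S.y = 0.00, V.y = 0.00 ✓; |SV| = 37.20 ✓; ∠(LV, VS) = 90.00° ✓; |LV| = 7.100 ✓; bearing(L→C) − bearing(L→V) = 67.00° ✓; |LC| = 7.100 ✓; ∠(LC, CJ) = 90.00° ✓; |CJ| = 5.900 ✗.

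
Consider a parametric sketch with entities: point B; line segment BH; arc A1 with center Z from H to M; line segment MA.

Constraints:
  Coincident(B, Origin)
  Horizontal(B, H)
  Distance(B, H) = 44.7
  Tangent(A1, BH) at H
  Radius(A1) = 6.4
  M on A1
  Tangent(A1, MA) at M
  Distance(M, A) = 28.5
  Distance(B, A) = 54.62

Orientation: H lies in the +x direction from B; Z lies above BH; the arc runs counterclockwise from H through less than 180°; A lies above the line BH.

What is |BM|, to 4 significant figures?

51.46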